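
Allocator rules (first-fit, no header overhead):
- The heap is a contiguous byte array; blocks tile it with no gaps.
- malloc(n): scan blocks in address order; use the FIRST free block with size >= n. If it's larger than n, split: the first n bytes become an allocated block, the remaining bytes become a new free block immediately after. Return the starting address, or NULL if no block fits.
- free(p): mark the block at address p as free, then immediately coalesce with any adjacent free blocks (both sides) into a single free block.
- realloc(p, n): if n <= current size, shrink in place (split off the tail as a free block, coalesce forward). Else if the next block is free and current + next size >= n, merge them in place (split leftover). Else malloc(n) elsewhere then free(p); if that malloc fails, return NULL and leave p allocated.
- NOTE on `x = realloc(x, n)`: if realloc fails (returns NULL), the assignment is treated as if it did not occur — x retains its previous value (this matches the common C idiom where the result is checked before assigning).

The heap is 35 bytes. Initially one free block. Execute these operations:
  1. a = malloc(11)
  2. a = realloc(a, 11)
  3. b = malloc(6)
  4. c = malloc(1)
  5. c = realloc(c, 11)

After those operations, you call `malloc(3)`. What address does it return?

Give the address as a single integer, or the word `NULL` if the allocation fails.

Answer: 28

Derivation:
Op 1: a = malloc(11) -> a = 0; heap: [0-10 ALLOC][11-34 FREE]
Op 2: a = realloc(a, 11) -> a = 0; heap: [0-10 ALLOC][11-34 FREE]
Op 3: b = malloc(6) -> b = 11; heap: [0-10 ALLOC][11-16 ALLOC][17-34 FREE]
Op 4: c = malloc(1) -> c = 17; heap: [0-10 ALLOC][11-16 ALLOC][17-17 ALLOC][18-34 FREE]
Op 5: c = realloc(c, 11) -> c = 17; heap: [0-10 ALLOC][11-16 ALLOC][17-27 ALLOC][28-34 FREE]
malloc(3): first-fit scan over [0-10 ALLOC][11-16 ALLOC][17-27 ALLOC][28-34 FREE] -> 28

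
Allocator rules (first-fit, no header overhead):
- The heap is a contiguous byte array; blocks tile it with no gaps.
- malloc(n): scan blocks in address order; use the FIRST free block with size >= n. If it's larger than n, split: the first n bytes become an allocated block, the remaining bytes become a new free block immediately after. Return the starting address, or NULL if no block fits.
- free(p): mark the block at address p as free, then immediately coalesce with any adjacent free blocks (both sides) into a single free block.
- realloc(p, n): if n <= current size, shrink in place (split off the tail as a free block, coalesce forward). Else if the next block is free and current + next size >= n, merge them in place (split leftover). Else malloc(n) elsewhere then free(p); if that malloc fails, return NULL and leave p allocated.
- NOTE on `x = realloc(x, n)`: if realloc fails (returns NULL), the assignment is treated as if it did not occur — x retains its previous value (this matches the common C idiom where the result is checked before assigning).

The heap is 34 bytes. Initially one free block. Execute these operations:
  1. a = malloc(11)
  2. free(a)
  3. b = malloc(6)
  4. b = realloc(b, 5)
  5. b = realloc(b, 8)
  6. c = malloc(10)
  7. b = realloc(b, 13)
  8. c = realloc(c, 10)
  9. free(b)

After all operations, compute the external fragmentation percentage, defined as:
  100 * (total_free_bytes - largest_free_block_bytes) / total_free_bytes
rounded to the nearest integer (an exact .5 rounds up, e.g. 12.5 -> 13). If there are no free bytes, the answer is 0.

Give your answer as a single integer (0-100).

Answer: 33

Derivation:
Op 1: a = malloc(11) -> a = 0; heap: [0-10 ALLOC][11-33 FREE]
Op 2: free(a) -> (freed a); heap: [0-33 FREE]
Op 3: b = malloc(6) -> b = 0; heap: [0-5 ALLOC][6-33 FREE]
Op 4: b = realloc(b, 5) -> b = 0; heap: [0-4 ALLOC][5-33 FREE]
Op 5: b = realloc(b, 8) -> b = 0; heap: [0-7 ALLOC][8-33 FREE]
Op 6: c = malloc(10) -> c = 8; heap: [0-7 ALLOC][8-17 ALLOC][18-33 FREE]
Op 7: b = realloc(b, 13) -> b = 18; heap: [0-7 FREE][8-17 ALLOC][18-30 ALLOC][31-33 FREE]
Op 8: c = realloc(c, 10) -> c = 8; heap: [0-7 FREE][8-17 ALLOC][18-30 ALLOC][31-33 FREE]
Op 9: free(b) -> (freed b); heap: [0-7 FREE][8-17 ALLOC][18-33 FREE]
Free blocks: [8 16] total_free=24 largest=16 -> 100*(24-16)/24 = 800/24 ≈ 33.333 -> rounds to 33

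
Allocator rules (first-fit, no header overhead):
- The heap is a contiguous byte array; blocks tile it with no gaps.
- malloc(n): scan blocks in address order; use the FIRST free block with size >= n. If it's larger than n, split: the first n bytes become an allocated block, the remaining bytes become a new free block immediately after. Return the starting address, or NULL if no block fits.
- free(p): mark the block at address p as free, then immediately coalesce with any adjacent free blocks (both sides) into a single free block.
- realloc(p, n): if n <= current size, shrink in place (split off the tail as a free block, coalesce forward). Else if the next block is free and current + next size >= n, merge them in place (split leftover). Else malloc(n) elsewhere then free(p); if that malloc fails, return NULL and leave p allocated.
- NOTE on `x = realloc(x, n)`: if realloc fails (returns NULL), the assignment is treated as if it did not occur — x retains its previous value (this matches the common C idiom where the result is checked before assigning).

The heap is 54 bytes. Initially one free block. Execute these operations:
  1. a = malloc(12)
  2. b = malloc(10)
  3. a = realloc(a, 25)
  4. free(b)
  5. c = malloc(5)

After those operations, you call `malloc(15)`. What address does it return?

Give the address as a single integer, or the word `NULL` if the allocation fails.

Answer: 5

Derivation:
Op 1: a = malloc(12) -> a = 0; heap: [0-11 ALLOC][12-53 FREE]
Op 2: b = malloc(10) -> b = 12; heap: [0-11 ALLOC][12-21 ALLOC][22-53 FREE]
Op 3: a = realloc(a, 25) -> a = 22; heap: [0-11 FREE][12-21 ALLOC][22-46 ALLOC][47-53 FREE]
Op 4: free(b) -> (freed b); heap: [0-21 FREE][22-46 ALLOC][47-53 FREE]
Op 5: c = malloc(5) -> c = 0; heap: [0-4 ALLOC][5-21 FREE][22-46 ALLOC][47-53 FREE]
malloc(15): first-fit scan over [0-4 ALLOC][5-21 FREE][22-46 ALLOC][47-53 FREE] -> 5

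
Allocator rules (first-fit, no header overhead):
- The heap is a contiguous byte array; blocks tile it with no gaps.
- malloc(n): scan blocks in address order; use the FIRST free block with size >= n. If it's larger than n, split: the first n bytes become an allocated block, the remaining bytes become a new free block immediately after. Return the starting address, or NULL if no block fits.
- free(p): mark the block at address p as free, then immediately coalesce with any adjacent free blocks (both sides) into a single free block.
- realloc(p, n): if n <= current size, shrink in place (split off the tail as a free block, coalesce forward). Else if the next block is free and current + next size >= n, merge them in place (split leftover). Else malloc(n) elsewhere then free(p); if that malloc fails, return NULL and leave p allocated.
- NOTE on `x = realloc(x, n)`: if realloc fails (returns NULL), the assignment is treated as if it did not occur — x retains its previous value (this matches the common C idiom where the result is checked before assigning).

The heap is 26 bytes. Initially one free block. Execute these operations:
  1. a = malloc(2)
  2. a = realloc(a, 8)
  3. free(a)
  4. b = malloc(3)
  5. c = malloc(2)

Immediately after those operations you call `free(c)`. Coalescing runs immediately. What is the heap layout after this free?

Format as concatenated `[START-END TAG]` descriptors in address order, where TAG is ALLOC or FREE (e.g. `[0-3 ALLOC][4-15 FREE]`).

Answer: [0-2 ALLOC][3-25 FREE]

Derivation:
Op 1: a = malloc(2) -> a = 0; heap: [0-1 ALLOC][2-25 FREE]
Op 2: a = realloc(a, 8) -> a = 0; heap: [0-7 ALLOC][8-25 FREE]
Op 3: free(a) -> (freed a); heap: [0-25 FREE]
Op 4: b = malloc(3) -> b = 0; heap: [0-2 ALLOC][3-25 FREE]
Op 5: c = malloc(2) -> c = 3; heap: [0-2 ALLOC][3-4 ALLOC][5-25 FREE]
free(c): c = 3 -> block [3-4 ALLOC]; mark free, coalesce with adjacent free neighbors -> [0-2 ALLOC][3-25 FREE]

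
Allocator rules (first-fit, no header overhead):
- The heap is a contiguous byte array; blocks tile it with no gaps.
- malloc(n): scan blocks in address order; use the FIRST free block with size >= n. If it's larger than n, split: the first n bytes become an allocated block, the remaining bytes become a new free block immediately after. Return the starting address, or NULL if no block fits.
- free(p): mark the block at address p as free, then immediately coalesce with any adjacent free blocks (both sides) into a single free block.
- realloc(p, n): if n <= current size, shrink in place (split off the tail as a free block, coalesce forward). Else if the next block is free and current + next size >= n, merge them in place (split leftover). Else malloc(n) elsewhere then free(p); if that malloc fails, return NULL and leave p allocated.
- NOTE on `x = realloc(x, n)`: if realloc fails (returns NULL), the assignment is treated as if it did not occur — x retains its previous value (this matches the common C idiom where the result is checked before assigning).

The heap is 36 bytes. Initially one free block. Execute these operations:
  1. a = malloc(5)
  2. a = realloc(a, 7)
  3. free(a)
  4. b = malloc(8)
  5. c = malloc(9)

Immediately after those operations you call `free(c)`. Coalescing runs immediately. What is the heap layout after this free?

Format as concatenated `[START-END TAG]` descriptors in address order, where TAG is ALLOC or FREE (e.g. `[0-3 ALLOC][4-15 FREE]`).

Op 1: a = malloc(5) -> a = 0; heap: [0-4 ALLOC][5-35 FREE]
Op 2: a = realloc(a, 7) -> a = 0; heap: [0-6 ALLOC][7-35 FREE]
Op 3: free(a) -> (freed a); heap: [0-35 FREE]
Op 4: b = malloc(8) -> b = 0; heap: [0-7 ALLOC][8-35 FREE]
Op 5: c = malloc(9) -> c = 8; heap: [0-7 ALLOC][8-16 ALLOC][17-35 FREE]
free(c): c = 8 -> block [8-16 ALLOC]; mark free, coalesce with adjacent free neighbors -> [0-7 ALLOC][8-35 FREE]

Answer: [0-7 ALLOC][8-35 FREE]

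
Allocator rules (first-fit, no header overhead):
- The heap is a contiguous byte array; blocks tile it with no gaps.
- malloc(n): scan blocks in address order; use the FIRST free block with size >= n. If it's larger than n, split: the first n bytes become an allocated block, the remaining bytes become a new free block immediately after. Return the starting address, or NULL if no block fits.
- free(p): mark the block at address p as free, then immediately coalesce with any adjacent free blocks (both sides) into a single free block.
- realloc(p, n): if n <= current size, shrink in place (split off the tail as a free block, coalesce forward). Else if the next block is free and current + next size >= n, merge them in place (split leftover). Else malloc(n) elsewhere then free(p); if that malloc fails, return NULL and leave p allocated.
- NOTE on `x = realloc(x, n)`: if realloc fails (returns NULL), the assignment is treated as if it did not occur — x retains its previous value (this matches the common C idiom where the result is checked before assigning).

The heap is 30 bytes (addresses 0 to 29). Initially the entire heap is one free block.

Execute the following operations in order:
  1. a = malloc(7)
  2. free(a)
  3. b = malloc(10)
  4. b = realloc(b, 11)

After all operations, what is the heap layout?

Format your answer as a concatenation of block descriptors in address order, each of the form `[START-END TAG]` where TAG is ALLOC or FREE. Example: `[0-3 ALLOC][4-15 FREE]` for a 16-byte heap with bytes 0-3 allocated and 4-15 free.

Op 1: a = malloc(7) -> a = 0; heap: [0-6 ALLOC][7-29 FREE]
Op 2: free(a) -> (freed a); heap: [0-29 FREE]
Op 3: b = malloc(10) -> b = 0; heap: [0-9 ALLOC][10-29 FREE]
Op 4: b = realloc(b, 11) -> b = 0; heap: [0-10 ALLOC][11-29 FREE]

Answer: [0-10 ALLOC][11-29 FREE]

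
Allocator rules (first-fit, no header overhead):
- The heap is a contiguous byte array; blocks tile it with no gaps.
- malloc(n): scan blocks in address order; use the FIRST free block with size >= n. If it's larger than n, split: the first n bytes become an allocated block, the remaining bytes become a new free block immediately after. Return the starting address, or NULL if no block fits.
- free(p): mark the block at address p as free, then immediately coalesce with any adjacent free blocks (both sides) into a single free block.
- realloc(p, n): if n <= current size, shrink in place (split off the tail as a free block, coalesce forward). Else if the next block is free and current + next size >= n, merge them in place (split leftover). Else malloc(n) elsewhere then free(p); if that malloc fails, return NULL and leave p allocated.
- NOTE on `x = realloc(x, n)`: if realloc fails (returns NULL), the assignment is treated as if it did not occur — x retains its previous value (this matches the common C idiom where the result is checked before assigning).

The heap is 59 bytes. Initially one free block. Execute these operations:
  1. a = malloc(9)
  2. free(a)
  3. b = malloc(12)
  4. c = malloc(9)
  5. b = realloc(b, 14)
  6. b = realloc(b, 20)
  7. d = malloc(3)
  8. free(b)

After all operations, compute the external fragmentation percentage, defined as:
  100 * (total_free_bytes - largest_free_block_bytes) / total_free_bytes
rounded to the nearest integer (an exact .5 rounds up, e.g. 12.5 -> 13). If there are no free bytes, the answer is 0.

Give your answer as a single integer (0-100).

Answer: 19

Derivation:
Op 1: a = malloc(9) -> a = 0; heap: [0-8 ALLOC][9-58 FREE]
Op 2: free(a) -> (freed a); heap: [0-58 FREE]
Op 3: b = malloc(12) -> b = 0; heap: [0-11 ALLOC][12-58 FREE]
Op 4: c = malloc(9) -> c = 12; heap: [0-11 ALLOC][12-20 ALLOC][21-58 FREE]
Op 5: b = realloc(b, 14) -> b = 21; heap: [0-11 FREE][12-20 ALLOC][21-34 ALLOC][35-58 FREE]
Op 6: b = realloc(b, 20) -> b = 21; heap: [0-11 FREE][12-20 ALLOC][21-40 ALLOC][41-58 FREE]
Op 7: d = malloc(3) -> d = 0; heap: [0-2 ALLOC][3-11 FREE][12-20 ALLOC][21-40 ALLOC][41-58 FREE]
Op 8: free(b) -> (freed b); heap: [0-2 ALLOC][3-11 FREE][12-20 ALLOC][21-58 FREE]
Free blocks: [9 38] total_free=47 largest=38 -> 100*(47-38)/47 = 900/47 ≈ 19.149 -> rounds to 19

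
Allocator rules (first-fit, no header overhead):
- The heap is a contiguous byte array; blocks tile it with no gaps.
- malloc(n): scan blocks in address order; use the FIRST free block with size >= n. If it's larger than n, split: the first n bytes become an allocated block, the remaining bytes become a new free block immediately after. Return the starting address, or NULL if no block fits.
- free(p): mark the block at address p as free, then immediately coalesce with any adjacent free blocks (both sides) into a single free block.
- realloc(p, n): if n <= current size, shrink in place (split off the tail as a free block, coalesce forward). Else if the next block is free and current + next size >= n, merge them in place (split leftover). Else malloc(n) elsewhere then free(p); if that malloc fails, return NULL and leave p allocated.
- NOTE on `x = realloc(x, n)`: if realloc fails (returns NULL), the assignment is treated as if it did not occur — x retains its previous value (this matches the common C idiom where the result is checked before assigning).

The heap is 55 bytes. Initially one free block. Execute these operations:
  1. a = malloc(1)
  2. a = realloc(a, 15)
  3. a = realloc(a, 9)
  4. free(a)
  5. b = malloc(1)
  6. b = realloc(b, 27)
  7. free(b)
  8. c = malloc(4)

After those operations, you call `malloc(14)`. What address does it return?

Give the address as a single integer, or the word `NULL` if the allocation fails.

Answer: 4

Derivation:
Op 1: a = malloc(1) -> a = 0; heap: [0-0 ALLOC][1-54 FREE]
Op 2: a = realloc(a, 15) -> a = 0; heap: [0-14 ALLOC][15-54 FREE]
Op 3: a = realloc(a, 9) -> a = 0; heap: [0-8 ALLOC][9-54 FREE]
Op 4: free(a) -> (freed a); heap: [0-54 FREE]
Op 5: b = malloc(1) -> b = 0; heap: [0-0 ALLOC][1-54 FREE]
Op 6: b = realloc(b, 27) -> b = 0; heap: [0-26 ALLOC][27-54 FREE]
Op 7: free(b) -> (freed b); heap: [0-54 FREE]
Op 8: c = malloc(4) -> c = 0; heap: [0-3 ALLOC][4-54 FREE]
malloc(14): first-fit scan over [0-3 ALLOC][4-54 FREE] -> 4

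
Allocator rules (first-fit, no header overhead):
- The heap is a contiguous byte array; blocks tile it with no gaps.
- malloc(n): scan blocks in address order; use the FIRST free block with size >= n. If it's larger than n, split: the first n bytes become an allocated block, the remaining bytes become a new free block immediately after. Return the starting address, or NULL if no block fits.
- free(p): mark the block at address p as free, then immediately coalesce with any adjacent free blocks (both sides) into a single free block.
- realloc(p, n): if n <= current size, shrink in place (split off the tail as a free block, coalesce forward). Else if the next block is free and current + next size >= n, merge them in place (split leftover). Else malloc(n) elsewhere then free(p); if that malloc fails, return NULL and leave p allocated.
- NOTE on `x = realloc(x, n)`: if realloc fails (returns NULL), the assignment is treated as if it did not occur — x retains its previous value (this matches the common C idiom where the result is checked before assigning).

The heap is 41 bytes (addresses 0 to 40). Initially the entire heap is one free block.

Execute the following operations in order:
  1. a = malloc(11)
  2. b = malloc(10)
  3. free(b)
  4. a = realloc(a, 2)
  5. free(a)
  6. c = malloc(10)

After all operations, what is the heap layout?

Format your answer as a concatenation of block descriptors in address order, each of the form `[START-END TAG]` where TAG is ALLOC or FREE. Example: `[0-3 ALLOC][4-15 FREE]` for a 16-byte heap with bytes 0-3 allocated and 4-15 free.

Op 1: a = malloc(11) -> a = 0; heap: [0-10 ALLOC][11-40 FREE]
Op 2: b = malloc(10) -> b = 11; heap: [0-10 ALLOC][11-20 ALLOC][21-40 FREE]
Op 3: free(b) -> (freed b); heap: [0-10 ALLOC][11-40 FREE]
Op 4: a = realloc(a, 2) -> a = 0; heap: [0-1 ALLOC][2-40 FREE]
Op 5: free(a) -> (freed a); heap: [0-40 FREE]
Op 6: c = malloc(10) -> c = 0; heap: [0-9 ALLOC][10-40 FREE]

Answer: [0-9 ALLOC][10-40 FREE]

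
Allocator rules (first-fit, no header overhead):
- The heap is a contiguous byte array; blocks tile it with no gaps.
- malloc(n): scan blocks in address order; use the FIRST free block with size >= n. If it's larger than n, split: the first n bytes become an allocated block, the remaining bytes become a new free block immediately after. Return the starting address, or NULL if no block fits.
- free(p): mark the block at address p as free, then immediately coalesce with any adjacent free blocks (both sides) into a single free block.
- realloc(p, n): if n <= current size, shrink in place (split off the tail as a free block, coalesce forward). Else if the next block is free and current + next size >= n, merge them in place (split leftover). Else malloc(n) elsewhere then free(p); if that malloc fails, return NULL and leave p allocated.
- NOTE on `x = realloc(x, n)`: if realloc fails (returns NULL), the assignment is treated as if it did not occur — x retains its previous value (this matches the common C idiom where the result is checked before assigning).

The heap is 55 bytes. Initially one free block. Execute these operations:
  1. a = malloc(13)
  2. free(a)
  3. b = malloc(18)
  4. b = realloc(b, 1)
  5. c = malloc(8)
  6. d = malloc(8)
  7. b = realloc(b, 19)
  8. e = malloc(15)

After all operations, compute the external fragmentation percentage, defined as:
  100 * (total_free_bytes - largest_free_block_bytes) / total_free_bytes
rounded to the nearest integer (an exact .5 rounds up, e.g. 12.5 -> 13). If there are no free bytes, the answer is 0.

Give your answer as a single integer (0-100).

Answer: 20

Derivation:
Op 1: a = malloc(13) -> a = 0; heap: [0-12 ALLOC][13-54 FREE]
Op 2: free(a) -> (freed a); heap: [0-54 FREE]
Op 3: b = malloc(18) -> b = 0; heap: [0-17 ALLOC][18-54 FREE]
Op 4: b = realloc(b, 1) -> b = 0; heap: [0-0 ALLOC][1-54 FREE]
Op 5: c = malloc(8) -> c = 1; heap: [0-0 ALLOC][1-8 ALLOC][9-54 FREE]
Op 6: d = malloc(8) -> d = 9; heap: [0-0 ALLOC][1-8 ALLOC][9-16 ALLOC][17-54 FREE]
Op 7: b = realloc(b, 19) -> b = 17; heap: [0-0 FREE][1-8 ALLOC][9-16 ALLOC][17-35 ALLOC][36-54 FREE]
Op 8: e = malloc(15) -> e = 36; heap: [0-0 FREE][1-8 ALLOC][9-16 ALLOC][17-35 ALLOC][36-50 ALLOC][51-54 FREE]
Free blocks: [1 4] total_free=5 largest=4 -> 100*(5-4)/5 = 100/5 = 20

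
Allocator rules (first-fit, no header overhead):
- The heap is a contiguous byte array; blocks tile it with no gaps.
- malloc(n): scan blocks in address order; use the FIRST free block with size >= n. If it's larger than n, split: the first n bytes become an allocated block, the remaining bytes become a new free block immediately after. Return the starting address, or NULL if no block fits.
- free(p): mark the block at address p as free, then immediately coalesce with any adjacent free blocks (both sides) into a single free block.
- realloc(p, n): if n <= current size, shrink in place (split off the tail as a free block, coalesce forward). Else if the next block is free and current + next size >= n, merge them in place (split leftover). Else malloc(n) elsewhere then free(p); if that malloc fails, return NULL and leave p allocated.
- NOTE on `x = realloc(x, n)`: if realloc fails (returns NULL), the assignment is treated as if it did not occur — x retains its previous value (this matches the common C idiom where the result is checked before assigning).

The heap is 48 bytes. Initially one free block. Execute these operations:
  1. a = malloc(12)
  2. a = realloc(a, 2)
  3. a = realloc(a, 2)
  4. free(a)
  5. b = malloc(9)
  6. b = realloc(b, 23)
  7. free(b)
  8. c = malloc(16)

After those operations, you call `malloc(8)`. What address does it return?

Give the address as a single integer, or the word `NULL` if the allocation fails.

Answer: 16

Derivation:
Op 1: a = malloc(12) -> a = 0; heap: [0-11 ALLOC][12-47 FREE]
Op 2: a = realloc(a, 2) -> a = 0; heap: [0-1 ALLOC][2-47 FREE]
Op 3: a = realloc(a, 2) -> a = 0; heap: [0-1 ALLOC][2-47 FREE]
Op 4: free(a) -> (freed a); heap: [0-47 FREE]
Op 5: b = malloc(9) -> b = 0; heap: [0-8 ALLOC][9-47 FREE]
Op 6: b = realloc(b, 23) -> b = 0; heap: [0-22 ALLOC][23-47 FREE]
Op 7: free(b) -> (freed b); heap: [0-47 FREE]
Op 8: c = malloc(16) -> c = 0; heap: [0-15 ALLOC][16-47 FREE]
malloc(8): first-fit scan over [0-15 ALLOC][16-47 FREE] -> 16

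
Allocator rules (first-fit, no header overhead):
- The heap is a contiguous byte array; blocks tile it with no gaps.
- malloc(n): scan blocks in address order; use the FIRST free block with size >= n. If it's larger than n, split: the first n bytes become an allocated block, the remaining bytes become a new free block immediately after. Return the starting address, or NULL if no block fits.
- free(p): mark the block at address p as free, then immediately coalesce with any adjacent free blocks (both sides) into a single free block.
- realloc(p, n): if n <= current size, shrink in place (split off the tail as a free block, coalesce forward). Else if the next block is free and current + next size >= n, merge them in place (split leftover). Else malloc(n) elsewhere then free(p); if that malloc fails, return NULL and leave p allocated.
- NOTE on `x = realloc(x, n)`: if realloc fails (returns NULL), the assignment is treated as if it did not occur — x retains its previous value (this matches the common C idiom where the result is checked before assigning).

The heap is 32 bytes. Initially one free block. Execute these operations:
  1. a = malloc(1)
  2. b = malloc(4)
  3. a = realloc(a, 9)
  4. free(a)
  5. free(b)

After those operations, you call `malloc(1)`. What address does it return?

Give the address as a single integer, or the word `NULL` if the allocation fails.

Answer: 0

Derivation:
Op 1: a = malloc(1) -> a = 0; heap: [0-0 ALLOC][1-31 FREE]
Op 2: b = malloc(4) -> b = 1; heap: [0-0 ALLOC][1-4 ALLOC][5-31 FREE]
Op 3: a = realloc(a, 9) -> a = 5; heap: [0-0 FREE][1-4 ALLOC][5-13 ALLOC][14-31 FREE]
Op 4: free(a) -> (freed a); heap: [0-0 FREE][1-4 ALLOC][5-31 FREE]
Op 5: free(b) -> (freed b); heap: [0-31 FREE]
malloc(1): first-fit scan over [0-31 FREE] -> 0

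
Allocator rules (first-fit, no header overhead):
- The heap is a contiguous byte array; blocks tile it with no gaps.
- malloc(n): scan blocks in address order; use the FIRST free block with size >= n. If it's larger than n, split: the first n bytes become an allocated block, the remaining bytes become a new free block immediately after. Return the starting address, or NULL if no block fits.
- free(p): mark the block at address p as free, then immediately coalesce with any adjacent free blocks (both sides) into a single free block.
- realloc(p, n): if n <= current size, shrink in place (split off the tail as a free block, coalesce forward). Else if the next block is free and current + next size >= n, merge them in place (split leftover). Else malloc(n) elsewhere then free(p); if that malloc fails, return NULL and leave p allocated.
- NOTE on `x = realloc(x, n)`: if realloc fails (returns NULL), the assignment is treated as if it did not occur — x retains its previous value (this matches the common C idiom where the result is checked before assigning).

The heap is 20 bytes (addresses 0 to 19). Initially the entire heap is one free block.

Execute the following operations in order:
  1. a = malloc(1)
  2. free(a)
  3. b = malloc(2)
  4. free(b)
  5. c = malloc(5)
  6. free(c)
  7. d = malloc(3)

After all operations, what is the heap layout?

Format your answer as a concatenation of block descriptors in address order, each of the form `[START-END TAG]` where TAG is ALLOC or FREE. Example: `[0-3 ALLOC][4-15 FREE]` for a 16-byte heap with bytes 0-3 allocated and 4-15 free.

Op 1: a = malloc(1) -> a = 0; heap: [0-0 ALLOC][1-19 FREE]
Op 2: free(a) -> (freed a); heap: [0-19 FREE]
Op 3: b = malloc(2) -> b = 0; heap: [0-1 ALLOC][2-19 FREE]
Op 4: free(b) -> (freed b); heap: [0-19 FREE]
Op 5: c = malloc(5) -> c = 0; heap: [0-4 ALLOC][5-19 FREE]
Op 6: free(c) -> (freed c); heap: [0-19 FREE]
Op 7: d = malloc(3) -> d = 0; heap: [0-2 ALLOC][3-19 FREE]

Answer: [0-2 ALLOC][3-19 FREE]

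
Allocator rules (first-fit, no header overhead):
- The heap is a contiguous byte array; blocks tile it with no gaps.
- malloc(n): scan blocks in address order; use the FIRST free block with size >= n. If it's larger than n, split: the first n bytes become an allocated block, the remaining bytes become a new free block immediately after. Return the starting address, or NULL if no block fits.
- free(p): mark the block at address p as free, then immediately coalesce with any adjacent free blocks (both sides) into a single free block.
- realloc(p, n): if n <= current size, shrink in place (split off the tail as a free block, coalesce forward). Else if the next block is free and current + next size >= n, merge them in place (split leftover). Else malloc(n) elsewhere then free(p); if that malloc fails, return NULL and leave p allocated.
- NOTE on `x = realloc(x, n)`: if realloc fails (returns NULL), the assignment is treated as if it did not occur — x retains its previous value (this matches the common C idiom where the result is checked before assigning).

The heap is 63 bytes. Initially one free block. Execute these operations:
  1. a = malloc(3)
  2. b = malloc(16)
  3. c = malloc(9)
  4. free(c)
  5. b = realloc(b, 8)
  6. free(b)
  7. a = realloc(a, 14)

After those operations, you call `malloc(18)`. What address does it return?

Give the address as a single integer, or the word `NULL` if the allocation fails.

Op 1: a = malloc(3) -> a = 0; heap: [0-2 ALLOC][3-62 FREE]
Op 2: b = malloc(16) -> b = 3; heap: [0-2 ALLOC][3-18 ALLOC][19-62 FREE]
Op 3: c = malloc(9) -> c = 19; heap: [0-2 ALLOC][3-18 ALLOC][19-27 ALLOC][28-62 FREE]
Op 4: free(c) -> (freed c); heap: [0-2 ALLOC][3-18 ALLOC][19-62 FREE]
Op 5: b = realloc(b, 8) -> b = 3; heap: [0-2 ALLOC][3-10 ALLOC][11-62 FREE]
Op 6: free(b) -> (freed b); heap: [0-2 ALLOC][3-62 FREE]
Op 7: a = realloc(a, 14) -> a = 0; heap: [0-13 ALLOC][14-62 FREE]
malloc(18): first-fit scan over [0-13 ALLOC][14-62 FREE] -> 14

Answer: 14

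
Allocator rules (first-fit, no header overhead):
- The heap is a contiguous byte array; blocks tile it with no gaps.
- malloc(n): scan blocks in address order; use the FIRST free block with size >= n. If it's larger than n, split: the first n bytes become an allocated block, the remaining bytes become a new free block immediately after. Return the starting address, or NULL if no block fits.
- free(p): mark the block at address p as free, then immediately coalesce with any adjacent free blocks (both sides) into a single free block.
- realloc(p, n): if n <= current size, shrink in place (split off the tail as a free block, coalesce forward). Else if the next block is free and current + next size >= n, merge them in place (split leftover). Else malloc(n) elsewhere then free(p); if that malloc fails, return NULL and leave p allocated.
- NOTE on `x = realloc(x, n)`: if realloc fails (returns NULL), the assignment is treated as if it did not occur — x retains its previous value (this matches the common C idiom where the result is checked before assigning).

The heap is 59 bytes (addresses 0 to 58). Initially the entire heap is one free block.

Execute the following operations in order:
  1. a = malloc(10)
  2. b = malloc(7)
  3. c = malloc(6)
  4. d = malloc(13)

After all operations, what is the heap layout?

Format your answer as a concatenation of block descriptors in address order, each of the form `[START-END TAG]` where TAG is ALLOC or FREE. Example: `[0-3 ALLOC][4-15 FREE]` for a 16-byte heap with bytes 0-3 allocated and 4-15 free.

Answer: [0-9 ALLOC][10-16 ALLOC][17-22 ALLOC][23-35 ALLOC][36-58 FREE]

Derivation:
Op 1: a = malloc(10) -> a = 0; heap: [0-9 ALLOC][10-58 FREE]
Op 2: b = malloc(7) -> b = 10; heap: [0-9 ALLOC][10-16 ALLOC][17-58 FREE]
Op 3: c = malloc(6) -> c = 17; heap: [0-9 ALLOC][10-16 ALLOC][17-22 ALLOC][23-58 FREE]
Op 4: d = malloc(13) -> d = 23; heap: [0-9 ALLOC][10-16 ALLOC][17-22 ALLOC][23-35 ALLOC][36-58 FREE]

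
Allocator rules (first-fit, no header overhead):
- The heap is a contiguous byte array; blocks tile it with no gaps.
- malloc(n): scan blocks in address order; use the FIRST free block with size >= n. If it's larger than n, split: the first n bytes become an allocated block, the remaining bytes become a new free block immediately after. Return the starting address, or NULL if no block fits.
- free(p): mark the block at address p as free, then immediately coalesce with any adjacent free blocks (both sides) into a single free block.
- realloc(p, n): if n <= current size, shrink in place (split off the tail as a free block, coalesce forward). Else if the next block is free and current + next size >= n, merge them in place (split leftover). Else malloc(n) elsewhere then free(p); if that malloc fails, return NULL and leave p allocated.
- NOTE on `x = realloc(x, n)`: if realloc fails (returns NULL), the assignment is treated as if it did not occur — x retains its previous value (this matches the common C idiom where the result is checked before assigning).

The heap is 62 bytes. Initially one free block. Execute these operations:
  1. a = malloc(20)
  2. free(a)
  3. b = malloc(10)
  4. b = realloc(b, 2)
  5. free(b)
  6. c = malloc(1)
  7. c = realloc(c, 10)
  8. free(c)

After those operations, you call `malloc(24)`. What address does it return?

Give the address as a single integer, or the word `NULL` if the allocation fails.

Op 1: a = malloc(20) -> a = 0; heap: [0-19 ALLOC][20-61 FREE]
Op 2: free(a) -> (freed a); heap: [0-61 FREE]
Op 3: b = malloc(10) -> b = 0; heap: [0-9 ALLOC][10-61 FREE]
Op 4: b = realloc(b, 2) -> b = 0; heap: [0-1 ALLOC][2-61 FREE]
Op 5: free(b) -> (freed b); heap: [0-61 FREE]
Op 6: c = malloc(1) -> c = 0; heap: [0-0 ALLOC][1-61 FREE]
Op 7: c = realloc(c, 10) -> c = 0; heap: [0-9 ALLOC][10-61 FREE]
Op 8: free(c) -> (freed c); heap: [0-61 FREE]
malloc(24): first-fit scan over [0-61 FREE] -> 0

Answer: 0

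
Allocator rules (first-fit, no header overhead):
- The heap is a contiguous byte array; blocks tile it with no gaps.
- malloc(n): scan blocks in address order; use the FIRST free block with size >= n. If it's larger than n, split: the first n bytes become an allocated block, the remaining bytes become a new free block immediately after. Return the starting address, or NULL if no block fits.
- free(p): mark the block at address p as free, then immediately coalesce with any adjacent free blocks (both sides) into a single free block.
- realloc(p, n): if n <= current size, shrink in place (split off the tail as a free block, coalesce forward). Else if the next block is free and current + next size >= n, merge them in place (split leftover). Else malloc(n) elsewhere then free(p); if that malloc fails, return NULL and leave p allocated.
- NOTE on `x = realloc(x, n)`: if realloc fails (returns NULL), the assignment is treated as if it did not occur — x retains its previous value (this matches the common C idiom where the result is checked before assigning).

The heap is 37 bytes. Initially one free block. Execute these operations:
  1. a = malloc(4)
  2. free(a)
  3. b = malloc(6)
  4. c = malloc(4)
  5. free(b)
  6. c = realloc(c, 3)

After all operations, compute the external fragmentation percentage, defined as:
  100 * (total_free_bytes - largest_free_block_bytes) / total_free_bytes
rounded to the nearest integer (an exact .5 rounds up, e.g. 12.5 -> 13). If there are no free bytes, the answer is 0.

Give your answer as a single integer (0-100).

Answer: 18

Derivation:
Op 1: a = malloc(4) -> a = 0; heap: [0-3 ALLOC][4-36 FREE]
Op 2: free(a) -> (freed a); heap: [0-36 FREE]
Op 3: b = malloc(6) -> b = 0; heap: [0-5 ALLOC][6-36 FREE]
Op 4: c = malloc(4) -> c = 6; heap: [0-5 ALLOC][6-9 ALLOC][10-36 FREE]
Op 5: free(b) -> (freed b); heap: [0-5 FREE][6-9 ALLOC][10-36 FREE]
Op 6: c = realloc(c, 3) -> c = 6; heap: [0-5 FREE][6-8 ALLOC][9-36 FREE]
Free blocks: [6 28] total_free=34 largest=28 -> 100*(34-28)/34 = 600/34 ≈ 17.647 -> rounds to 18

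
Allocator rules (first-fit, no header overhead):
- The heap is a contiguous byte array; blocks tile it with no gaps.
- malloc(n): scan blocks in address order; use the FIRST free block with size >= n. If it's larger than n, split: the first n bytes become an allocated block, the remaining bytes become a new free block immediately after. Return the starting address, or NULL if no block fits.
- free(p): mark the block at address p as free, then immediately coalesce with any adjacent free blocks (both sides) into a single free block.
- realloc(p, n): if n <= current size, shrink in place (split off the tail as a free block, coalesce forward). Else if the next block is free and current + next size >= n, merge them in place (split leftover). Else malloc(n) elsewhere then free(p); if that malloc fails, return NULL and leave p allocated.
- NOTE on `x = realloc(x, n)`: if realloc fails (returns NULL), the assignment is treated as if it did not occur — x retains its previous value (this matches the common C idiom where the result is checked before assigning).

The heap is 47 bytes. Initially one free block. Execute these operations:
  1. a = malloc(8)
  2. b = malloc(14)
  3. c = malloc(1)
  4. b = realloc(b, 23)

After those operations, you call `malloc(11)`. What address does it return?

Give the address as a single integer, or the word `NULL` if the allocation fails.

Answer: 8

Derivation:
Op 1: a = malloc(8) -> a = 0; heap: [0-7 ALLOC][8-46 FREE]
Op 2: b = malloc(14) -> b = 8; heap: [0-7 ALLOC][8-21 ALLOC][22-46 FREE]
Op 3: c = malloc(1) -> c = 22; heap: [0-7 ALLOC][8-21 ALLOC][22-22 ALLOC][23-46 FREE]
Op 4: b = realloc(b, 23) -> b = 23; heap: [0-7 ALLOC][8-21 FREE][22-22 ALLOC][23-45 ALLOC][46-46 FREE]
malloc(11): first-fit scan over [0-7 ALLOC][8-21 FREE][22-22 ALLOC][23-45 ALLOC][46-46 FREE] -> 8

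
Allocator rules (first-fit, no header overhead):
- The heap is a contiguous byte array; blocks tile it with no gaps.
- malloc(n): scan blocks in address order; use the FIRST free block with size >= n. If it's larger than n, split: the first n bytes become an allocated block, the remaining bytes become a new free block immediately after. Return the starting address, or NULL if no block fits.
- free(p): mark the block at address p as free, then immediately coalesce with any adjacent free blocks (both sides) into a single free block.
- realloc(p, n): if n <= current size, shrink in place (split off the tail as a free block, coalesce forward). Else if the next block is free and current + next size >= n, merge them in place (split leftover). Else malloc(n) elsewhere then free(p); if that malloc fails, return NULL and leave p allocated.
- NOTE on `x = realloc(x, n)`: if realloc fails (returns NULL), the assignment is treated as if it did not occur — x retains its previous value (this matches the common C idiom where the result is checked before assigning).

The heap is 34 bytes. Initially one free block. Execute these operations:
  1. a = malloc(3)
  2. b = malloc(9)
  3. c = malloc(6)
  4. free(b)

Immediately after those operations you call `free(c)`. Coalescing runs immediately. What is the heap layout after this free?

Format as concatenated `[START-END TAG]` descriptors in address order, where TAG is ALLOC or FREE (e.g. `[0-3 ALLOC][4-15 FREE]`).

Op 1: a = malloc(3) -> a = 0; heap: [0-2 ALLOC][3-33 FREE]
Op 2: b = malloc(9) -> b = 3; heap: [0-2 ALLOC][3-11 ALLOC][12-33 FREE]
Op 3: c = malloc(6) -> c = 12; heap: [0-2 ALLOC][3-11 ALLOC][12-17 ALLOC][18-33 FREE]
Op 4: free(b) -> (freed b); heap: [0-2 ALLOC][3-11 FREE][12-17 ALLOC][18-33 FREE]
free(c): c = 12 -> block [12-17 ALLOC]; mark free, coalesce with adjacent free neighbors -> [0-2 ALLOC][3-33 FREE]

Answer: [0-2 ALLOC][3-33 FREE]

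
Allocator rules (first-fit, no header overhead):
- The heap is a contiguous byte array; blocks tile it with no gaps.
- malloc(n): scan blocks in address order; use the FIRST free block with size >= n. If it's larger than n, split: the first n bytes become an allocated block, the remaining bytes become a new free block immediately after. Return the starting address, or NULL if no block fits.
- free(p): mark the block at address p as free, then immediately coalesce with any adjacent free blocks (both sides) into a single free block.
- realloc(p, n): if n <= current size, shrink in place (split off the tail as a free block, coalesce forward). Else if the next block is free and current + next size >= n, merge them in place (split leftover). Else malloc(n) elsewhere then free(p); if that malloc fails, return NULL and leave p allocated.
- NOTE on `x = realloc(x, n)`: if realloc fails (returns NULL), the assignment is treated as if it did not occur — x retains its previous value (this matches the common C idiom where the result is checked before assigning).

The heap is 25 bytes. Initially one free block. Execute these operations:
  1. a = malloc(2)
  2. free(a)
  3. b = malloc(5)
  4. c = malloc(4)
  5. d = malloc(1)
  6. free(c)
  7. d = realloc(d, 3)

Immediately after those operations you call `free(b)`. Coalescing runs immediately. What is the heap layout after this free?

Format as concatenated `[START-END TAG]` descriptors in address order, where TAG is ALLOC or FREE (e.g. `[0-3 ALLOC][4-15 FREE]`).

Op 1: a = malloc(2) -> a = 0; heap: [0-1 ALLOC][2-24 FREE]
Op 2: free(a) -> (freed a); heap: [0-24 FREE]
Op 3: b = malloc(5) -> b = 0; heap: [0-4 ALLOC][5-24 FREE]
Op 4: c = malloc(4) -> c = 5; heap: [0-4 ALLOC][5-8 ALLOC][9-24 FREE]
Op 5: d = malloc(1) -> d = 9; heap: [0-4 ALLOC][5-8 ALLOC][9-9 ALLOC][10-24 FREE]
Op 6: free(c) -> (freed c); heap: [0-4 ALLOC][5-8 FREE][9-9 ALLOC][10-24 FREE]
Op 7: d = realloc(d, 3) -> d = 9; heap: [0-4 ALLOC][5-8 FREE][9-11 ALLOC][12-24 FREE]
free(b): b = 0 -> block [0-4 ALLOC]; mark free, coalesce with adjacent free neighbors -> [0-8 FREE][9-11 ALLOC][12-24 FREE]

Answer: [0-8 FREE][9-11 ALLOC][12-24 FREE]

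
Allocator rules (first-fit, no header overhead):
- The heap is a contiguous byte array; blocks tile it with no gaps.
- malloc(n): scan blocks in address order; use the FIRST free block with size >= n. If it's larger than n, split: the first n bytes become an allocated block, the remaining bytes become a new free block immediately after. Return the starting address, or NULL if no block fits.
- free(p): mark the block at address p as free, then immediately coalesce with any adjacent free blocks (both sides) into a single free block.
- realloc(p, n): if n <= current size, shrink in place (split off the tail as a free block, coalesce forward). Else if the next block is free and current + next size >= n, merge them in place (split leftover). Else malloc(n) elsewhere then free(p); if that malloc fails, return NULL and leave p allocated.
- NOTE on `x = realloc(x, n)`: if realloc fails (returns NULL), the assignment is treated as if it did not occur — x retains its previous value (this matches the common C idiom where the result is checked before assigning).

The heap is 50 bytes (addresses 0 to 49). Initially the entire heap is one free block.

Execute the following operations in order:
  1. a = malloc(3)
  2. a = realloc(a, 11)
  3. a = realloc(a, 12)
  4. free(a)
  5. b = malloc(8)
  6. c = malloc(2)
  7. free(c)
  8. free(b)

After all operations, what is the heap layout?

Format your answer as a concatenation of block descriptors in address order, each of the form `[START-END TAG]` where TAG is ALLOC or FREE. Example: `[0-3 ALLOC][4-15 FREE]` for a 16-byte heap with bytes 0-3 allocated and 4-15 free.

Answer: [0-49 FREE]

Derivation:
Op 1: a = malloc(3) -> a = 0; heap: [0-2 ALLOC][3-49 FREE]
Op 2: a = realloc(a, 11) -> a = 0; heap: [0-10 ALLOC][11-49 FREE]
Op 3: a = realloc(a, 12) -> a = 0; heap: [0-11 ALLOC][12-49 FREE]
Op 4: free(a) -> (freed a); heap: [0-49 FREE]
Op 5: b = malloc(8) -> b = 0; heap: [0-7 ALLOC][8-49 FREE]
Op 6: c = malloc(2) -> c = 8; heap: [0-7 ALLOC][8-9 ALLOC][10-49 FREE]
Op 7: free(c) -> (freed c); heap: [0-7 ALLOC][8-49 FREE]
Op 8: free(b) -> (freed b); heap: [0-49 FREE]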